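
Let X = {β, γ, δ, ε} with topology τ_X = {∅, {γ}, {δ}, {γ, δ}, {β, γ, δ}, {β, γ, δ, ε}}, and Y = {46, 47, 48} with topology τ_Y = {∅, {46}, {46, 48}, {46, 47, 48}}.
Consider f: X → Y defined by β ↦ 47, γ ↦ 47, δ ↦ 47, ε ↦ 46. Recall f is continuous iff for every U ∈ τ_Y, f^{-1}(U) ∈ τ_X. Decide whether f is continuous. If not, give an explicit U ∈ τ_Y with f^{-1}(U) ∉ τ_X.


f is NOT continuous.

Compute f^{-1}(U) for each U ∈ τ_Y:
  U = ∅: f^{-1}(U) = ∅ ∈ τ_X ✓.
  U = {46}: f^{-1}(U) = {ε} ∉ τ_X ✗.
  U = {46, 48}: f^{-1}(U) = {ε} ∉ τ_X ✗.
  U = {46, 47, 48}: f^{-1}(U) = {β, γ, δ, ε} ∈ τ_X ✓.
Found U = {46} with f^{-1}(U) = {ε} not in τ_X. Therefore f is NOT continuous.


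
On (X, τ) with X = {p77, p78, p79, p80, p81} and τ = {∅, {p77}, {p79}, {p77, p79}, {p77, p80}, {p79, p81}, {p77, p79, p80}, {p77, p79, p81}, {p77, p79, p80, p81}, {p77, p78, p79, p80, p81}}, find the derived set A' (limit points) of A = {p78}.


A' = ∅

For each x ∈ X, list the open sets U ∈ τ with x ∈ U, then check whether U ∩ (A ∖ {x}) ≠ ∅ for every such U.
  x = p77: open {p77} ∋ x has {p77} ∩ (A ∖ {p77}) = ∅, so x is NOT a limit point.
  x = p78: open {p77, p78, p79, p80, p81} ∋ x has {p77, p78, p79, p80, p81} ∩ (A ∖ {p78}) = ∅, so x is NOT a limit point.
  x = p79: open {p79} ∋ x has {p79} ∩ (A ∖ {p79}) = ∅, so x is NOT a limit point.
  x = p80: open {p77, p80} ∋ x has {p77, p80} ∩ (A ∖ {p80}) = ∅, so x is NOT a limit point.
  x = p81: open {p79, p81} ∋ x has {p79, p81} ∩ (A ∖ {p81}) = ∅, so x is NOT a limit point.
Collecting: A' = ∅.


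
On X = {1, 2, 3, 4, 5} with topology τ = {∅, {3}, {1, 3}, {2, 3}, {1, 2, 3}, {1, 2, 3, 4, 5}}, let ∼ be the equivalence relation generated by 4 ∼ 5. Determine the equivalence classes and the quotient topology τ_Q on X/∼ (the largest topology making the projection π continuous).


X/∼ = {[1], [2], [3], [4=5]}; |τ_Q| = 6.

Equivalence classes: [1], [2], [3], [4=5].
Quotient map π: X → X/∼ sends 1 ↦ [1], 2 ↦ [2], 3 ↦ [3], 4 ↦ [4=5], 5 ↦ [4=5].
For each subset V ⊆ X/∼, compute π^{-1}(V) ⊆ X and check whether π^{-1}(V) ∈ τ. V is open in τ_Q iff π^{-1}(V) ∈ τ.
  V = {}: π^{-1}(V) = ∅ ∈ τ ✓.
  V = {[1]}: π^{-1}(V) = {1} ∉ τ ✗.
  V = {[2]}: π^{-1}(V) = {2} ∉ τ ✗.
  V = {[1], [2]}: π^{-1}(V) = {1, 2} ∉ τ ✗.
  V = {[3]}: π^{-1}(V) = {3} ∈ τ ✓.
  V = {[1], [3]}: π^{-1}(V) = {1, 3} ∈ τ ✓.
  V = {[2], [3]}: π^{-1}(V) = {2, 3} ∈ τ ✓.
  V = {[1], [2], [3]}: π^{-1}(V) = {1, 2, 3} ∈ τ ✓.
  V = {[4=5]}: π^{-1}(V) = {4, 5} ∉ τ ✗.
  V = {[1], [4=5]}: π^{-1}(V) = {1, 4, 5} ∉ τ ✗.
  V = {[2], [4=5]}: π^{-1}(V) = {2, 4, 5} ∉ τ ✗.
  V = {[1], [2], [4=5]}: π^{-1}(V) = {1, 2, 4, 5} ∉ τ ✗.
  V = {[3], [4=5]}: π^{-1}(V) = {3, 4, 5} ∉ τ ✗.
  V = {[1], [3], [4=5]}: π^{-1}(V) = {1, 3, 4, 5} ∉ τ ✗.
  V = {[2], [3], [4=5]}: π^{-1}(V) = {2, 3, 4, 5} ∉ τ ✗.
  V = {[1], [2], [3], [4=5]}: π^{-1}(V) = {1, 2, 3, 4, 5} ∈ τ ✓.
Open sets in the quotient: τ_Q = {{}, {[3]}, {[1], [3]}, {[2], [3]}, {[1], [2], [3]}, {[1], [2], [3], [4=5]}} (6 elements).


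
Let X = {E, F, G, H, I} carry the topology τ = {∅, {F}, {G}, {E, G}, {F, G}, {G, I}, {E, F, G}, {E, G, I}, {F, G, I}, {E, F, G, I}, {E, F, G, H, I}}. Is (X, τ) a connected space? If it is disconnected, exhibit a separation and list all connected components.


(X, τ) is connected.

Find clopen sets (U ∈ τ with X ∖ U ∈ τ):
  U = ∅, X ∖ U = {E, F, G, H, I} — both open, so U is clopen.
  U = {E, F, G, H, I}, X ∖ U = ∅ — both open, so U is clopen.
Only trivial clopens (∅ and X) exist, so (X, τ) is connected.
Compute connected components by grouping points that agree on all clopens:
  component: {E, F, G, H, I}


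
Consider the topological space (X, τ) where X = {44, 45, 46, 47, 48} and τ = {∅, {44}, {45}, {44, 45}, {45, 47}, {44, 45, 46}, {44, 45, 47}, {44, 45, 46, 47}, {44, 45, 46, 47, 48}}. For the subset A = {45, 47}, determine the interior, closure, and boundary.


int(A) = {45, 47}, cl(A) = {45, 46, 47, 48}, ∂A = {46, 48}.

Closed sets in (X, τ) are complements of opens:
  closed(X, τ) = {∅, {48}, {46, 48}, {47, 48}, {44, 46, 48}, {46, 47, 48}, {44, 46, 47, 48}, {45, 46, 47, 48}, {44, 45, 46, 47, 48}}.
int(A) = ⋃ {U ∈ τ : U ⊆ A}. Opens contained in A: ∅, {45}, {45, 47}.
Taking the union of these: int(A) = {45, 47}.
cl(A) = ⋂ {C closed : A ⊆ C}. Closed sets containing A: {45, 46, 47, 48}, {44, 45, 46, 47, 48}.
Intersecting these: cl(A) = {45, 46, 47, 48}.
∂A = cl(A) ∖ int(A) = {45, 46, 47, 48} ∖ {45, 47} = {46, 48}.


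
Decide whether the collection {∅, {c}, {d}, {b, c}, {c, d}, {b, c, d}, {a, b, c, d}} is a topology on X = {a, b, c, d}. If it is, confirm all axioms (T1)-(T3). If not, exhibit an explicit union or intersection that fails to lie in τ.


τ IS a topology on X.

Axiom (T1): ∅ ∈ τ? Yes; X ∈ τ? Yes.
Axiom (T2/T3): check pairwise unions and intersections of members of τ.
All pairwise intersections and unions checked — each lies in τ. Therefore τ satisfies (T1), (T2), (T3): it IS a topology on X.


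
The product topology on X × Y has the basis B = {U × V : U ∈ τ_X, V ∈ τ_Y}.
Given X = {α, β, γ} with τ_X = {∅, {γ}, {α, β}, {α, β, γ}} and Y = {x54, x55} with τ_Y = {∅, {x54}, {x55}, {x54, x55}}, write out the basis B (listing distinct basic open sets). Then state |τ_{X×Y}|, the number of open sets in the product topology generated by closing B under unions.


Basis B = {∅ × ∅, {γ} × {x54}, {γ} × {x55}, {α, β} × {x54}, {α, β} × {x55}, {γ} × {x54, x55}, {α, β, γ} × {x54}, {α, β, γ} × {x55}, {α, β} × {x54, x55}, {α, β, γ} × {x54, x55}}; |τ_{X×Y}| = 16.

Enumerate products U × V with U ∈ τ_X, V ∈ τ_Y (deduplicated):
  ∅ × ∅ = {} (∅)
  {γ} × {x54} = {(γ,x54)}
  {γ} × {x55} = {(γ,x55)}
  {α, β} × {x54} = {(α,x54), (β,x54)}
  {α, β} × {x55} = {(α,x55), (β,x55)}
  {γ} × {x54, x55} = {(γ,x54), (γ,x55)}
  {α, β, γ} × {x54} = {(α,x54), (β,x54), (γ,x54)}
  {α, β, γ} × {x55} = {(α,x55), (β,x55), (γ,x55)}
  {α, β} × {x54, x55} = {(α,x54), (α,x55), (β,x54), (β,x55)}
  {α, β, γ} × {x54, x55} = {(α,x54), (α,x55), (β,x54), (β,x55), (γ,x54), (γ,x55)}
These 10 distinct sets form the basis B.
Close under arbitrary unions to get τ_{X×Y}; counting gives |τ_{X×Y}| = 16.


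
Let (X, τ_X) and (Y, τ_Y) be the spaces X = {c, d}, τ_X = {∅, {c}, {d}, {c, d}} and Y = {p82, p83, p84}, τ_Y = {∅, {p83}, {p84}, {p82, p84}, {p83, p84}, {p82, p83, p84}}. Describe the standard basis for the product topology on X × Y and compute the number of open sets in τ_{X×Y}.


Basis B = {∅ × ∅, {c} × {p83}, {c} × {p84}, {d} × {p83}, {d} × {p84}, {c} × {p82, p84}, {c} × {p83, p84}, {c, d} × {p83}, {c, d} × {p84}, {d} × {p82, p84}, {d} × {p83, p84}, {c} × {p82, p83, p84}, {d} × {p82, p83, p84}, {c, d} × {p82, p84}, {c, d} × {p83, p84}, {c, d} × {p82, p83, p84}}; |τ_{X×Y}| = 36.

Enumerate products U × V with U ∈ τ_X, V ∈ τ_Y (deduplicated):
  ∅ × ∅ = {} (∅)
  {c} × {p83} = {(c,p83)}
  {c} × {p84} = {(c,p84)}
  {d} × {p83} = {(d,p83)}
  {d} × {p84} = {(d,p84)}
  {c} × {p82, p84} = {(c,p82), (c,p84)}
  {c} × {p83, p84} = {(c,p83), (c,p84)}
  {c, d} × {p83} = {(c,p83), (d,p83)}
  {c, d} × {p84} = {(c,p84), (d,p84)}
  {d} × {p82, p84} = {(d,p82), (d,p84)}
  {d} × {p83, p84} = {(d,p83), (d,p84)}
  {c} × {p82, p83, p84} = {(c,p82), (c,p83), (c,p84)}
  {d} × {p82, p83, p84} = {(d,p82), (d,p83), (d,p84)}
  {c, d} × {p82, p84} = {(c,p82), (c,p84), (d,p82), (d,p84)}
  {c, d} × {p83, p84} = {(c,p83), (c,p84), (d,p83), (d,p84)}
  {c, d} × {p82, p83, p84} = {(c,p82), (c,p83), (c,p84), (d,p82), (d,p83), (d,p84)}
These 16 distinct sets form the basis B.
Close under arbitrary unions to get τ_{X×Y}; counting gives |τ_{X×Y}| = 36.


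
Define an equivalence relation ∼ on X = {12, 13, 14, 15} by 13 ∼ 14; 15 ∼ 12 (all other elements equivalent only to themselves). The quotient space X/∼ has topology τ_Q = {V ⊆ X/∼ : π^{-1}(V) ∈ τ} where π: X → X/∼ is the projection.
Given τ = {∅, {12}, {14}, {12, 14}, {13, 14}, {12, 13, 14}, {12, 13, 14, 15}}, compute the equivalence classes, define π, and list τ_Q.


X/∼ = {[12=15], [13=14]}; |τ_Q| = 3.

Equivalence classes: [12=15], [13=14].
Quotient map π: X → X/∼ sends 12 ↦ [12=15], 13 ↦ [13=14], 14 ↦ [13=14], 15 ↦ [12=15].
For each subset V ⊆ X/∼, compute π^{-1}(V) ⊆ X and check whether π^{-1}(V) ∈ τ. V is open in τ_Q iff π^{-1}(V) ∈ τ.
  V = {}: π^{-1}(V) = ∅ ∈ τ ✓.
  V = {[12=15]}: π^{-1}(V) = {12, 15} ∉ τ ✗.
  V = {[13=14]}: π^{-1}(V) = {13, 14} ∈ τ ✓.
  V = {[12=15], [13=14]}: π^{-1}(V) = {12, 13, 14, 15} ∈ τ ✓.
Open sets in the quotient: τ_Q = {{}, {[13=14]}, {[12=15], [13=14]}} (3 elements).


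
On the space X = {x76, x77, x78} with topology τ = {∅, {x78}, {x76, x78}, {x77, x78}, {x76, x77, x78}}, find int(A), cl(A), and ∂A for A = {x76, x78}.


int(A) = {x76, x78}, cl(A) = {x76, x77, x78}, ∂A = {x77}.

Closed sets in (X, τ) are complements of opens:
  closed(X, τ) = {∅, {x76}, {x77}, {x76, x77}, {x76, x77, x78}}.
int(A) = ⋃ {U ∈ τ : U ⊆ A}. Opens contained in A: ∅, {x78}, {x76, x78}.
Taking the union of these: int(A) = {x76, x78}.
cl(A) = ⋂ {C closed : A ⊆ C}. Closed sets containing A: {x76, x77, x78}.
Intersecting these: cl(A) = {x76, x77, x78}.
∂A = cl(A) ∖ int(A) = {x76, x77, x78} ∖ {x76, x78} = {x77}.


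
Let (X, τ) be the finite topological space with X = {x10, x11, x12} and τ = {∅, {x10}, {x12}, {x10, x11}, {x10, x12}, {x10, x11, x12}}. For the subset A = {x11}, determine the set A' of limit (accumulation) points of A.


A' = ∅

For each x ∈ X, list the open sets U ∈ τ with x ∈ U, then check whether U ∩ (A ∖ {x}) ≠ ∅ for every such U.
  x = x10: open {x10} ∋ x has {x10} ∩ (A ∖ {x10}) = ∅, so x is NOT a limit point.
  x = x11: open {x10, x11} ∋ x has {x10, x11} ∩ (A ∖ {x11}) = ∅, so x is NOT a limit point.
  x = x12: open {x12} ∋ x has {x12} ∩ (A ∖ {x12}) = ∅, so x is NOT a limit point.
Collecting: A' = ∅.


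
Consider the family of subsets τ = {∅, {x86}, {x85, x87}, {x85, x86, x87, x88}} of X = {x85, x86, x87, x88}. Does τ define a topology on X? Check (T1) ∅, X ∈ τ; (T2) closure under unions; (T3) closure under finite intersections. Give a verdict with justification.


τ is NOT a topology on X.

Axiom (T1): ∅ ∈ τ? Yes; X ∈ τ? Yes.
Axiom (T2/T3): check pairwise unions and intersections of members of τ.
Counterexample for (T2): {x86} ∪ {x85, x87} = {x85, x86, x87} ∉ τ. Therefore τ is NOT a topology.


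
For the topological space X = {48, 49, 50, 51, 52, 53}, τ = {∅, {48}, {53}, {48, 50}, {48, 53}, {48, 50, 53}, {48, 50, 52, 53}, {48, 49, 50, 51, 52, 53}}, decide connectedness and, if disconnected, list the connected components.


(X, τ) is connected.

Find clopen sets (U ∈ τ with X ∖ U ∈ τ):
  U = ∅, X ∖ U = {48, 49, 50, 51, 52, 53} — both open, so U is clopen.
  U = {48, 49, 50, 51, 52, 53}, X ∖ U = ∅ — both open, so U is clopen.
Only trivial clopens (∅ and X) exist, so (X, τ) is connected.
Compute connected components by grouping points that agree on all clopens:
  component: {48, 49, 50, 51, 52, 53}


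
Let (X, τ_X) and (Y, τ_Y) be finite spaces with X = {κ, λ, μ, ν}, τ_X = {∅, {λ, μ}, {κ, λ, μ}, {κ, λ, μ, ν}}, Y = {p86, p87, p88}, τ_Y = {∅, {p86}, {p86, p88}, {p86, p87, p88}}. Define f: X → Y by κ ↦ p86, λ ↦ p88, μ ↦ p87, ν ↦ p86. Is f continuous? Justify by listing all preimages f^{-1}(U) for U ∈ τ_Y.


f is NOT continuous.

Compute f^{-1}(U) for each U ∈ τ_Y:
  U = ∅: f^{-1}(U) = ∅ ∈ τ_X ✓.
  U = {p86}: f^{-1}(U) = {κ, ν} ∉ τ_X ✗.
  U = {p86, p88}: f^{-1}(U) = {κ, λ, ν} ∉ τ_X ✗.
  U = {p86, p87, p88}: f^{-1}(U) = {κ, λ, μ, ν} ∈ τ_X ✓.
Found U = {p86} with f^{-1}(U) = {κ, ν} not in τ_X. Therefore f is NOT continuous.


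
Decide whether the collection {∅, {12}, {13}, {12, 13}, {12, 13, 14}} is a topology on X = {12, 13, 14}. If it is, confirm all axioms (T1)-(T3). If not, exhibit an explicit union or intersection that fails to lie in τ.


τ IS a topology on X.

Axiom (T1): ∅ ∈ τ? Yes; X ∈ τ? Yes.
Axiom (T2/T3): check pairwise unions and intersections of members of τ.
All pairwise intersections and unions checked — each lies in τ. Therefore τ satisfies (T1), (T2), (T3): it IS a topology on X.


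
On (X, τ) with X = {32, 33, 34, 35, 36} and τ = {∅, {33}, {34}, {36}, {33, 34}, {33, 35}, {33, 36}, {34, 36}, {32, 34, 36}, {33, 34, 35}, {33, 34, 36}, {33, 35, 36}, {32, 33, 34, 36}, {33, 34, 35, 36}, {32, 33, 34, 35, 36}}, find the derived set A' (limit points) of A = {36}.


A' = {32}

For each x ∈ X, list the open sets U ∈ τ with x ∈ U, then check whether U ∩ (A ∖ {x}) ≠ ∅ for every such U.
  x = 32: opens ∋ x are {32, 34, 36}, {32, 33, 34, 36}, {32, 33, 34, 35, 36}; each meets A ∖ {32}, so x IS a limit point.
  x = 33: open {33} ∋ x has {33} ∩ (A ∖ {33}) = ∅, so x is NOT a limit point.
  x = 34: open {34} ∋ x has {34} ∩ (A ∖ {34}) = ∅, so x is NOT a limit point.
  x = 35: open {33, 35} ∋ x has {33, 35} ∩ (A ∖ {35}) = ∅, so x is NOT a limit point.
  x = 36: open {36} ∋ x has {36} ∩ (A ∖ {36}) = ∅, so x is NOT a limit point.
Collecting: A' = {32}.


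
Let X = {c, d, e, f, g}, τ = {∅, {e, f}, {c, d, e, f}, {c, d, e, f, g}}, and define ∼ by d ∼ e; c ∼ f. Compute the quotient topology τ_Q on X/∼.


X/∼ = {[c=f], [d=e], [g]}; |τ_Q| = 3.

Equivalence classes: [c=f], [d=e], [g].
Quotient map π: X → X/∼ sends c ↦ [c=f], d ↦ [d=e], e ↦ [d=e], f ↦ [c=f], g ↦ [g].
For each subset V ⊆ X/∼, compute π^{-1}(V) ⊆ X and check whether π^{-1}(V) ∈ τ. V is open in τ_Q iff π^{-1}(V) ∈ τ.
  V = {}: π^{-1}(V) = ∅ ∈ τ ✓.
  V = {[c=f]}: π^{-1}(V) = {c, f} ∉ τ ✗.
  V = {[d=e]}: π^{-1}(V) = {d, e} ∉ τ ✗.
  V = {[c=f], [d=e]}: π^{-1}(V) = {c, d, e, f} ∈ τ ✓.
  V = {[g]}: π^{-1}(V) = {g} ∉ τ ✗.
  V = {[c=f], [g]}: π^{-1}(V) = {c, f, g} ∉ τ ✗.
  V = {[d=e], [g]}: π^{-1}(V) = {d, e, g} ∉ τ ✗.
  V = {[c=f], [d=e], [g]}: π^{-1}(V) = {c, d, e, f, g} ∈ τ ✓.
Open sets in the quotient: τ_Q = {{}, {[c=f], [d=e]}, {[c=f], [d=e], [g]}} (3 elements).


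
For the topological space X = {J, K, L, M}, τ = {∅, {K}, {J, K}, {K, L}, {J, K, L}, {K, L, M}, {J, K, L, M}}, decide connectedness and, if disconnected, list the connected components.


(X, τ) is connected.

Find clopen sets (U ∈ τ with X ∖ U ∈ τ):
  U = ∅, X ∖ U = {J, K, L, M} — both open, so U is clopen.
  U = {J, K, L, M}, X ∖ U = ∅ — both open, so U is clopen.
Only trivial clopens (∅ and X) exist, so (X, τ) is connected.
Compute connected components by grouping points that agree on all clopens:
  component: {J, K, L, M}


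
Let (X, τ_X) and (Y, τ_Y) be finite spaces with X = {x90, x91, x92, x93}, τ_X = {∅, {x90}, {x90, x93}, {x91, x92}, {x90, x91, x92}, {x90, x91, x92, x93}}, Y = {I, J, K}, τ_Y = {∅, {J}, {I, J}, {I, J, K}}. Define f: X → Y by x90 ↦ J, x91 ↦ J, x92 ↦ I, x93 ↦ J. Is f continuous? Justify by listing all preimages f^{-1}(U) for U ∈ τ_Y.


f is NOT continuous.

Compute f^{-1}(U) for each U ∈ τ_Y:
  U = ∅: f^{-1}(U) = ∅ ∈ τ_X ✓.
  U = {J}: f^{-1}(U) = {x90, x91, x93} ∉ τ_X ✗.
  U = {I, J}: f^{-1}(U) = {x90, x91, x92, x93} ∈ τ_X ✓.
  U = {I, J, K}: f^{-1}(U) = {x90, x91, x92, x93} ∈ τ_X ✓.
Found U = {J} with f^{-1}(U) = {x90, x91, x93} not in τ_X. Therefore f is NOT continuous.


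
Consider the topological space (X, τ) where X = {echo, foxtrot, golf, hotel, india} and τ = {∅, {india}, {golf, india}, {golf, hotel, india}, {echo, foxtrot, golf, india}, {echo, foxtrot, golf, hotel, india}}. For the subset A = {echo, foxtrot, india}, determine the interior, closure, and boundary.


int(A) = {india}, cl(A) = {echo, foxtrot, golf, hotel, india}, ∂A = {echo, foxtrot, golf, hotel}.

Closed sets in (X, τ) are complements of opens:
  closed(X, τ) = {∅, {hotel}, {echo, foxtrot}, {echo, foxtrot, hotel}, {echo, foxtrot, golf, hotel}, {echo, foxtrot, golf, hotel, india}}.
int(A) = ⋃ {U ∈ τ : U ⊆ A}. Opens contained in A: ∅, {india}.
Taking the union of these: int(A) = {india}.
cl(A) = ⋂ {C closed : A ⊆ C}. Closed sets containing A: {echo, foxtrot, golf, hotel, india}.
Intersecting these: cl(A) = {echo, foxtrot, golf, hotel, india}.
∂A = cl(A) ∖ int(A) = {echo, foxtrot, golf, hotel, india} ∖ {india} = {echo, foxtrot, golf, hotel}.


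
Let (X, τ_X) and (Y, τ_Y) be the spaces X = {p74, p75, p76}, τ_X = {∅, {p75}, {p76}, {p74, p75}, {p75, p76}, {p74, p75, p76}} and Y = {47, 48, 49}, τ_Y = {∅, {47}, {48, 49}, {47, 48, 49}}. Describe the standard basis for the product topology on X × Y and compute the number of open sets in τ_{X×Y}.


Basis B = {∅ × ∅, {p75} × {47}, {p76} × {47}, {p74, p75} × {47}, {p75, p76} × {47}, {p75} × {48, 49}, {p76} × {48, 49}, {p74, p75, p76} × {47}, {p75} × {47, 48, 49}, {p76} × {47, 48, 49}, {p74, p75} × {48, 49}, {p75, p76} × {48, 49}, {p74, p75} × {47, 48, 49}, {p74, p75, p76} × {48, 49}, {p75, p76} × {47, 48, 49}, {p74, p75, p76} × {47, 48, 49}}; |τ_{X×Y}| = 36.

Enumerate products U × V with U ∈ τ_X, V ∈ τ_Y (deduplicated):
  ∅ × ∅ = {} (∅)
  {p75} × {47} = {(p75,47)}
  {p76} × {47} = {(p76,47)}
  {p74, p75} × {47} = {(p74,47), (p75,47)}
  {p75, p76} × {47} = {(p75,47), (p76,47)}
  {p75} × {48, 49} = {(p75,48), (p75,49)}
  {p76} × {48, 49} = {(p76,48), (p76,49)}
  {p74, p75, p76} × {47} = {(p74,47), (p75,47), (p76,47)}
  {p75} × {47, 48, 49} = {(p75,47), (p75,48), (p75,49)}
  {p76} × {47, 48, 49} = {(p76,47), (p76,48), (p76,49)}
  {p74, p75} × {48, 49} = {(p74,48), (p74,49), (p75,48), (p75,49)}
  {p75, p76} × {48, 49} = {(p75,48), (p75,49), (p76,48), (p76,49)}
  {p74, p75} × {47, 48, 49} = {(p74,47), (p74,48), (p74,49), (p75,47), (p75,48), (p75,49)}
  {p74, p75, p76} × {48, 49} = {(p74,48), (p74,49), (p75,48), (p75,49), (p76,48), (p76,49)}
  {p75, p76} × {47, 48, 49} = {(p75,47), (p75,48), (p75,49), (p76,47), (p76,48), (p76,49)}
  {p74, p75, p76} × {47, 48, 49} = {(p74,47), (p74,48), (p74,49), (p75,47), (p75,48), (p75,49), (p76,47), (p76,48), (p76,49)}
These 16 distinct sets form the basis B.
Close under arbitrary unions to get τ_{X×Y}; counting gives |τ_{X×Y}| = 36.


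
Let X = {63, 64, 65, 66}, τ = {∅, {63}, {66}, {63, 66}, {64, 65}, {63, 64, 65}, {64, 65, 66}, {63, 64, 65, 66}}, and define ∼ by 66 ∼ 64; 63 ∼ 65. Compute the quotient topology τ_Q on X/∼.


X/∼ = {[63=65], [64=66]}; |τ_Q| = 2.

Equivalence classes: [63=65], [64=66].
Quotient map π: X → X/∼ sends 63 ↦ [63=65], 64 ↦ [64=66], 65 ↦ [63=65], 66 ↦ [64=66].
For each subset V ⊆ X/∼, compute π^{-1}(V) ⊆ X and check whether π^{-1}(V) ∈ τ. V is open in τ_Q iff π^{-1}(V) ∈ τ.
  V = {}: π^{-1}(V) = ∅ ∈ τ ✓.
  V = {[63=65]}: π^{-1}(V) = {63, 65} ∉ τ ✗.
  V = {[64=66]}: π^{-1}(V) = {64, 66} ∉ τ ✗.
  V = {[63=65], [64=66]}: π^{-1}(V) = {63, 64, 65, 66} ∈ τ ✓.
Open sets in the quotient: τ_Q = {{}, {[63=65], [64=66]}} (2 elements).


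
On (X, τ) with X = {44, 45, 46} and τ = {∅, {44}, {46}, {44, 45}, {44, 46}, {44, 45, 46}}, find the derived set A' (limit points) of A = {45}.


A' = ∅

For each x ∈ X, list the open sets U ∈ τ with x ∈ U, then check whether U ∩ (A ∖ {x}) ≠ ∅ for every such U.
  x = 44: open {44} ∋ x has {44} ∩ (A ∖ {44}) = ∅, so x is NOT a limit point.
  x = 45: open {44, 45} ∋ x has {44, 45} ∩ (A ∖ {45}) = ∅, so x is NOT a limit point.
  x = 46: open {46} ∋ x has {46} ∩ (A ∖ {46}) = ∅, so x is NOT a limit point.
Collecting: A' = ∅.


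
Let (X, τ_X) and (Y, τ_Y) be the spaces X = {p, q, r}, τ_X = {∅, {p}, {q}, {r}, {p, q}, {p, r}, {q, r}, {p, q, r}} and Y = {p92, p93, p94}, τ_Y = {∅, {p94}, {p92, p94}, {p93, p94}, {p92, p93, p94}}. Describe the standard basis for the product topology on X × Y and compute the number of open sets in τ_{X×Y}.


Basis B = {∅ × ∅, {p} × {p94}, {q} × {p94}, {r} × {p94}, {p} × {p92, p94}, {p} × {p93, p94}, {p, q} × {p94}, {p, r} × {p94}, {q} × {p92, p94}, {q} × {p93, p94}, {q, r} × {p94}, {r} × {p92, p94}, {r} × {p93, p94}, {p} × {p92, p93, p94}, {p, q, r} × {p94}, {q} × {p92, p93, p94}, {r} × {p92, p93, p94}, {p, q} × {p92, p94}, {p, r} × {p92, p94}, {p, q} × {p93, p94}, {p, r} × {p93, p94}, {q, r} × {p92, p94}, {q, r} × {p93, p94}, {p, q} × {p92, p93, p94}, {p, r} × {p92, p93, p94}, {p, q, r} × {p92, p94}, {p, q, r} × {p93, p94}, {q, r} × {p92, p93, p94}, {p, q, r} × {p92, p93, p94}}; |τ_{X×Y}| = 125.

Enumerate products U × V with U ∈ τ_X, V ∈ τ_Y (deduplicated):
  ∅ × ∅ = {} (∅)
  {p} × {p94} = {(p,p94)}
  {q} × {p94} = {(q,p94)}
  {r} × {p94} = {(r,p94)}
  {p} × {p92, p94} = {(p,p92), (p,p94)}
  {p} × {p93, p94} = {(p,p93), (p,p94)}
  {p, q} × {p94} = {(p,p94), (q,p94)}
  {p, r} × {p94} = {(p,p94), (r,p94)}
  {q} × {p92, p94} = {(q,p92), (q,p94)}
  {q} × {p93, p94} = {(q,p93), (q,p94)}
  {q, r} × {p94} = {(q,p94), (r,p94)}
  {r} × {p92, p94} = {(r,p92), (r,p94)}
  {r} × {p93, p94} = {(r,p93), (r,p94)}
  {p} × {p92, p93, p94} = {(p,p92), (p,p93), (p,p94)}
  {p, q, r} × {p94} = {(p,p94), (q,p94), (r,p94)}
  {q} × {p92, p93, p94} = {(q,p92), (q,p93), (q,p94)}
  {r} × {p92, p93, p94} = {(r,p92), (r,p93), (r,p94)}
  {p, q} × {p92, p94} = {(p,p92), (p,p94), (q,p92), (q,p94)}
  {p, r} × {p92, p94} = {(p,p92), (p,p94), (r,p92), (r,p94)}
  {p, q} × {p93, p94} = {(p,p93), (p,p94), (q,p93), (q,p94)}
  {p, r} × {p93, p94} = {(p,p93), (p,p94), (r,p93), (r,p94)}
  {q, r} × {p92, p94} = {(q,p92), (q,p94), (r,p92), (r,p94)}
  {q, r} × {p93, p94} = {(q,p93), (q,p94), (r,p93), (r,p94)}
  {p, q} × {p92, p93, p94} = {(p,p92), (p,p93), (p,p94), (q,p92), (q,p93), (q,p94)}
  {p, r} × {p92, p93, p94} = {(p,p92), (p,p93), (p,p94), (r,p92), (r,p93), (r,p94)}
  {p, q, r} × {p92, p94} = {(p,p92), (p,p94), (q,p92), (q,p94), (r,p92), (r,p94)}
  {p, q, r} × {p93, p94} = {(p,p93), (p,p94), (q,p93), (q,p94), (r,p93), (r,p94)}
  {q, r} × {p92, p93, p94} = {(q,p92), (q,p93), (q,p94), (r,p92), (r,p93), (r,p94)}
  {p, q, r} × {p92, p93, p94} = {(p,p92), (p,p93), (p,p94), (q,p92), (q,p93), (q,p94), (r,p92), (r,p93), (r,p94)}
These 29 distinct sets form the basis B.
Close under arbitrary unions to get τ_{X×Y}; counting gives |τ_{X×Y}| = 125.


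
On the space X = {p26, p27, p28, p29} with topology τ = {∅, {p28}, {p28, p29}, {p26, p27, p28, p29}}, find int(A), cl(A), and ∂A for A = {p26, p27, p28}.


int(A) = {p28}, cl(A) = {p26, p27, p28, p29}, ∂A = {p26, p27, p29}.

Closed sets in (X, τ) are complements of opens:
  closed(X, τ) = {∅, {p26, p27}, {p26, p27, p29}, {p26, p27, p28, p29}}.
int(A) = ⋃ {U ∈ τ : U ⊆ A}. Opens contained in A: ∅, {p28}.
Taking the union of these: int(A) = {p28}.
cl(A) = ⋂ {C closed : A ⊆ C}. Closed sets containing A: {p26, p27, p28, p29}.
Intersecting these: cl(A) = {p26, p27, p28, p29}.
∂A = cl(A) ∖ int(A) = {p26, p27, p28, p29} ∖ {p28} = {p26, p27, p29}.


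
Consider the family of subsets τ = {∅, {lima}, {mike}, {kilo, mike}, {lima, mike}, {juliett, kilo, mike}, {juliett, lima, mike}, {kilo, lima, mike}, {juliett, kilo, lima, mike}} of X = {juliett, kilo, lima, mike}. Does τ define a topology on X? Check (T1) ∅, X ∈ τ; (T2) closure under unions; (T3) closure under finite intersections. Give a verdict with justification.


τ is NOT a topology on X.

Axiom (T1): ∅ ∈ τ? Yes; X ∈ τ? Yes.
Axiom (T2/T3): check pairwise unions and intersections of members of τ.
Counterexample for (T3): {juliett, kilo, mike} ∩ {juliett, lima, mike} = {juliett, mike} ∉ τ. Therefore τ is NOT a topology.


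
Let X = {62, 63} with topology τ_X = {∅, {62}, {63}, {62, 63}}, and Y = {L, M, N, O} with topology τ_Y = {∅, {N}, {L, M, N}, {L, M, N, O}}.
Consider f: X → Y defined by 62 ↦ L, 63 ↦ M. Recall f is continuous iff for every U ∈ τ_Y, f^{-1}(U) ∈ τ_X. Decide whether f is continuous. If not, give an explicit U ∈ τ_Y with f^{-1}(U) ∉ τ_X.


f IS continuous.

Compute f^{-1}(U) for each U ∈ τ_Y:
  U = ∅: f^{-1}(U) = ∅ ∈ τ_X ✓.
  U = {N}: f^{-1}(U) = ∅ ∈ τ_X ✓.
  U = {L, M, N}: f^{-1}(U) = {62, 63} ∈ τ_X ✓.
  U = {L, M, N, O}: f^{-1}(U) = {62, 63} ∈ τ_X ✓.
Every preimage lies in τ_X, so f IS continuous.


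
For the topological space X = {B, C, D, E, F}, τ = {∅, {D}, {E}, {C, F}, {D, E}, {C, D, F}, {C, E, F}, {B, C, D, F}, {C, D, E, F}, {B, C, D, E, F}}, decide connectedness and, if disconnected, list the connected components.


(X, τ) is disconnected; components = [{E}, {B, C, D, F}].

Find clopen sets (U ∈ τ with X ∖ U ∈ τ):
  U = ∅, X ∖ U = {B, C, D, E, F} — both open, so U is clopen.
  U = {E}, X ∖ U = {B, C, D, F} — both open, so U is clopen.
  U = {B, C, D, F}, X ∖ U = {E} — both open, so U is clopen.
  U = {B, C, D, E, F}, X ∖ U = ∅ — both open, so U is clopen.
Nontrivial clopen(s) exist: e.g. {B, C, D, F}. So (X, τ) is disconnected.
Compute connected components by grouping points that agree on all clopens:
  component: {E}
  component: {B, C, D, F}


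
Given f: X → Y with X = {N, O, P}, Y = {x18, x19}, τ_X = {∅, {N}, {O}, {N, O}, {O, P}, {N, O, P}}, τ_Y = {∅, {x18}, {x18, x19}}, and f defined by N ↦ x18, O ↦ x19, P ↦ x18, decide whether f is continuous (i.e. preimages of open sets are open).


f is NOT continuous.

Compute f^{-1}(U) for each U ∈ τ_Y:
  U = ∅: f^{-1}(U) = ∅ ∈ τ_X ✓.
  U = {x18}: f^{-1}(U) = {N, P} ∉ τ_X ✗.
  U = {x18, x19}: f^{-1}(U) = {N, O, P} ∈ τ_X ✓.
Found U = {x18} with f^{-1}(U) = {N, P} not in τ_X. Therefore f is NOT continuous.


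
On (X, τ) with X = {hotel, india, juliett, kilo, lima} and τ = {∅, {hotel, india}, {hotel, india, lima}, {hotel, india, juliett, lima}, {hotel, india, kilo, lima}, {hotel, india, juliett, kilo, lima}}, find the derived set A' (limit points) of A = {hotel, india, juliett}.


A' = {hotel, india, juliett, kilo, lima}

For each x ∈ X, list the open sets U ∈ τ with x ∈ U, then check whether U ∩ (A ∖ {x}) ≠ ∅ for every such U.
  x = hotel: opens ∋ x are {hotel, india}, {hotel, india, lima}, {hotel, india, juliett, lima}, {hotel, india, kilo, lima}, {hotel, india, juliett, kilo, lima}; each meets A ∖ {hotel}, so x IS a limit point.
  x = india: opens ∋ x are {hotel, india}, {hotel, india, lima}, {hotel, india, juliett, lima}, {hotel, india, kilo, lima}, {hotel, india, juliett, kilo, lima}; each meets A ∖ {india}, so x IS a limit point.
  x = juliett: opens ∋ x are {hotel, india, juliett, lima}, {hotel, india, juliett, kilo, lima}; each meets A ∖ {juliett}, so x IS a limit point.
  x = kilo: opens ∋ x are {hotel, india, kilo, lima}, {hotel, india, juliett, kilo, lima}; each meets A ∖ {kilo}, so x IS a limit point.
  x = lima: opens ∋ x are {hotel, india, lima}, {hotel, india, juliett, lima}, {hotel, india, kilo, lima}, {hotel, india, juliett, kilo, lima}; each meets A ∖ {lima}, so x IS a limit point.
Collecting: A' = {hotel, india, juliett, kilo, lima}.


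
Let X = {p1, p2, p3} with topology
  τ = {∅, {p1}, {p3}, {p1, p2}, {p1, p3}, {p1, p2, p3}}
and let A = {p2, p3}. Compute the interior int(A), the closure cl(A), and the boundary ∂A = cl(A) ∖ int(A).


int(A) = {p3}, cl(A) = {p2, p3}, ∂A = {p2}.

Closed sets in (X, τ) are complements of opens:
  closed(X, τ) = {∅, {p2}, {p3}, {p1, p2}, {p2, p3}, {p1, p2, p3}}.
int(A) = ⋃ {U ∈ τ : U ⊆ A}. Opens contained in A: ∅, {p3}.
Taking the union of these: int(A) = {p3}.
cl(A) = ⋂ {C closed : A ⊆ C}. Closed sets containing A: {p2, p3}, {p1, p2, p3}.
Intersecting these: cl(A) = {p2, p3}.
∂A = cl(A) ∖ int(A) = {p2, p3} ∖ {p3} = {p2}.


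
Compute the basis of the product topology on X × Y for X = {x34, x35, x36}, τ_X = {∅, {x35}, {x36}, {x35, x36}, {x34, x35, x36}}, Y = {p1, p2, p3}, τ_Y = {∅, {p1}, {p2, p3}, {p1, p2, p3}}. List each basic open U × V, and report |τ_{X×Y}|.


Basis B = {∅ × ∅, {x35} × {p1}, {x36} × {p1}, {x35, x36} × {p1}, {x35} × {p2, p3}, {x36} × {p2, p3}, {x34, x35, x36} × {p1}, {x35} × {p1, p2, p3}, {x36} × {p1, p2, p3}, {x35, x36} × {p2, p3}, {x34, x35, x36} × {p2, p3}, {x35, x36} × {p1, p2, p3}, {x34, x35, x36} × {p1, p2, p3}}; |τ_{X×Y}| = 25.

Enumerate products U × V with U ∈ τ_X, V ∈ τ_Y (deduplicated):
  ∅ × ∅ = {} (∅)
  {x35} × {p1} = {(x35,p1)}
  {x36} × {p1} = {(x36,p1)}
  {x35, x36} × {p1} = {(x35,p1), (x36,p1)}
  {x35} × {p2, p3} = {(x35,p2), (x35,p3)}
  {x36} × {p2, p3} = {(x36,p2), (x36,p3)}
  {x34, x35, x36} × {p1} = {(x34,p1), (x35,p1), (x36,p1)}
  {x35} × {p1, p2, p3} = {(x35,p1), (x35,p2), (x35,p3)}
  {x36} × {p1, p2, p3} = {(x36,p1), (x36,p2), (x36,p3)}
  {x35, x36} × {p2, p3} = {(x35,p2), (x35,p3), (x36,p2), (x36,p3)}
  {x34, x35, x36} × {p2, p3} = {(x34,p2), (x34,p3), (x35,p2), (x35,p3), (x36,p2), (x36,p3)}
  {x35, x36} × {p1, p2, p3} = {(x35,p1), (x35,p2), (x35,p3), (x36,p1), (x36,p2), (x36,p3)}
  {x34, x35, x36} × {p1, p2, p3} = {(x34,p1), (x34,p2), (x34,p3), (x35,p1), (x35,p2), (x35,p3), (x36,p1), (x36,p2), (x36,p3)}
These 13 distinct sets form the basis B.
Close under arbitrary unions to get τ_{X×Y}; counting gives |τ_{X×Y}| = 25.


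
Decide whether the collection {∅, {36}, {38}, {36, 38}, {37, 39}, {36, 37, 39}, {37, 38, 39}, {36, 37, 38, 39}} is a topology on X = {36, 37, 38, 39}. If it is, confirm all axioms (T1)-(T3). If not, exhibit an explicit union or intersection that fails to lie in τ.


τ IS a topology on X.

Axiom (T1): ∅ ∈ τ? Yes; X ∈ τ? Yes.
Axiom (T2/T3): check pairwise unions and intersections of members of τ.
All pairwise intersections and unions checked — each lies in τ. Therefore τ satisfies (T1), (T2), (T3): it IS a topology on X.


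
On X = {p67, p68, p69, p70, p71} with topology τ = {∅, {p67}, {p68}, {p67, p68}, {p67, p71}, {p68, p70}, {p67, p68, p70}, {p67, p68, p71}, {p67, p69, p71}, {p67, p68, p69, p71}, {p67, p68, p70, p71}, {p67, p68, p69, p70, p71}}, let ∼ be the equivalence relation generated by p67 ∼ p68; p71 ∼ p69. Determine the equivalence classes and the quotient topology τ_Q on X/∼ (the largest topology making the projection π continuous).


X/∼ = {[p67=p68], [p69=p71], [p70]}; |τ_Q| = 5.

Equivalence classes: [p67=p68], [p69=p71], [p70].
Quotient map π: X → X/∼ sends p67 ↦ [p67=p68], p68 ↦ [p67=p68], p69 ↦ [p69=p71], p70 ↦ [p70], p71 ↦ [p69=p71].
For each subset V ⊆ X/∼, compute π^{-1}(V) ⊆ X and check whether π^{-1}(V) ∈ τ. V is open in τ_Q iff π^{-1}(V) ∈ τ.
  V = {}: π^{-1}(V) = ∅ ∈ τ ✓.
  V = {[p67=p68]}: π^{-1}(V) = {p67, p68} ∈ τ ✓.
  V = {[p69=p71]}: π^{-1}(V) = {p69, p71} ∉ τ ✗.
  V = {[p67=p68], [p69=p71]}: π^{-1}(V) = {p67, p68, p69, p71} ∈ τ ✓.
  V = {[p70]}: π^{-1}(V) = {p70} ∉ τ ✗.
  V = {[p67=p68], [p70]}: π^{-1}(V) = {p67, p68, p70} ∈ τ ✓.
  V = {[p69=p71], [p70]}: π^{-1}(V) = {p69, p70, p71} ∉ τ ✗.
  V = {[p67=p68], [p69=p71], [p70]}: π^{-1}(V) = {p67, p68, p69, p70, p71} ∈ τ ✓.
Open sets in the quotient: τ_Q = {{}, {[p67=p68]}, {[p67=p68], [p69=p71]}, {[p67=p68], [p70]}, {[p67=p68], [p69=p71], [p70]}} (5 elements).


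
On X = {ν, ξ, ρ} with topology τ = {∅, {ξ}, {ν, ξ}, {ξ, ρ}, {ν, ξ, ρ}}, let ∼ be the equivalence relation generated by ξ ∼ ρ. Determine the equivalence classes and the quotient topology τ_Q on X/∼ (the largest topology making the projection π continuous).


X/∼ = {[ν], [ξ=ρ]}; |τ_Q| = 3.

Equivalence classes: [ν], [ξ=ρ].
Quotient map π: X → X/∼ sends ν ↦ [ν], ξ ↦ [ξ=ρ], ρ ↦ [ξ=ρ].
For each subset V ⊆ X/∼, compute π^{-1}(V) ⊆ X and check whether π^{-1}(V) ∈ τ. V is open in τ_Q iff π^{-1}(V) ∈ τ.
  V = {}: π^{-1}(V) = ∅ ∈ τ ✓.
  V = {[ν]}: π^{-1}(V) = {ν} ∉ τ ✗.
  V = {[ξ=ρ]}: π^{-1}(V) = {ξ, ρ} ∈ τ ✓.
  V = {[ν], [ξ=ρ]}: π^{-1}(V) = {ν, ξ, ρ} ∈ τ ✓.
Open sets in the quotient: τ_Q = {{}, {[ξ=ρ]}, {[ν], [ξ=ρ]}} (3 elements).


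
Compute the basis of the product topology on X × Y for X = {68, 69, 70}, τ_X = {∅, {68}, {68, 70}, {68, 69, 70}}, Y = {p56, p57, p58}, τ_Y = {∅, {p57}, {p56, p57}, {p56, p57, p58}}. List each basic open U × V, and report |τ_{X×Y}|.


Basis B = {∅ × ∅, {68} × {p57}, {68} × {p56, p57}, {68, 70} × {p57}, {68} × {p56, p57, p58}, {68, 69, 70} × {p57}, {68, 70} × {p56, p57}, {68, 70} × {p56, p57, p58}, {68, 69, 70} × {p56, p57}, {68, 69, 70} × {p56, p57, p58}}; |τ_{X×Y}| = 20.

Enumerate products U × V with U ∈ τ_X, V ∈ τ_Y (deduplicated):
  ∅ × ∅ = {} (∅)
  {68} × {p57} = {(68,p57)}
  {68} × {p56, p57} = {(68,p56), (68,p57)}
  {68, 70} × {p57} = {(68,p57), (70,p57)}
  {68} × {p56, p57, p58} = {(68,p56), (68,p57), (68,p58)}
  {68, 69, 70} × {p57} = {(68,p57), (69,p57), (70,p57)}
  {68, 70} × {p56, p57} = {(68,p56), (68,p57), (70,p56), (70,p57)}
  {68, 70} × {p56, p57, p58} = {(68,p56), (68,p57), (68,p58), (70,p56), (70,p57), (70,p58)}
  {68, 69, 70} × {p56, p57} = {(68,p56), (68,p57), (69,p56), (69,p57), (70,p56), (70,p57)}
  {68, 69, 70} × {p56, p57, p58} = {(68,p56), (68,p57), (68,p58), (69,p56), (69,p57), (69,p58), (70,p56), (70,p57), (70,p58)}
These 10 distinct sets form the basis B.
Close under arbitrary unions to get τ_{X×Y}; counting gives |τ_{X×Y}| = 20.


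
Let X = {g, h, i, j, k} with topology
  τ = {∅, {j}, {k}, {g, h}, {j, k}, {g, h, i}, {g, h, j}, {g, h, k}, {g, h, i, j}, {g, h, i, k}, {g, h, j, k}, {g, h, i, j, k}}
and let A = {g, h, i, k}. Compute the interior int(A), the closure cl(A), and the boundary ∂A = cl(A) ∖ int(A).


int(A) = {g, h, i, k}, cl(A) = {g, h, i, k}, ∂A = ∅.

Closed sets in (X, τ) are complements of opens:
  closed(X, τ) = {∅, {i}, {j}, {k}, {i, j}, {i, k}, {j, k}, {g, h, i}, {i, j, k}, {g, h, i, j}, {g, h, i, k}, {g, h, i, j, k}}.
int(A) = ⋃ {U ∈ τ : U ⊆ A}. Opens contained in A: ∅, {k}, {g, h}, {g, h, i}, {g, h, k}, {g, h, i, k}.
Taking the union of these: int(A) = {g, h, i, k}.
cl(A) = ⋂ {C closed : A ⊆ C}. Closed sets containing A: {g, h, i, k}, {g, h, i, j, k}.
Intersecting these: cl(A) = {g, h, i, k}.
∂A = cl(A) ∖ int(A) = {g, h, i, k} ∖ {g, h, i, k} = ∅.


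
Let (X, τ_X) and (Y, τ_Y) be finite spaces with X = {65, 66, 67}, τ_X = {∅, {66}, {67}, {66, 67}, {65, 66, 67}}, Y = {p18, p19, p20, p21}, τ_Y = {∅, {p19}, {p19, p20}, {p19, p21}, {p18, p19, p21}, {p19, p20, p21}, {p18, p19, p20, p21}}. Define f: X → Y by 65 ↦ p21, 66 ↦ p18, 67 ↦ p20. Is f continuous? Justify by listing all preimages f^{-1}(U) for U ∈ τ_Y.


f is NOT continuous.

Compute f^{-1}(U) for each U ∈ τ_Y:
  U = ∅: f^{-1}(U) = ∅ ∈ τ_X ✓.
  U = {p19}: f^{-1}(U) = ∅ ∈ τ_X ✓.
  U = {p19, p20}: f^{-1}(U) = {67} ∈ τ_X ✓.
  U = {p19, p21}: f^{-1}(U) = {65} ∉ τ_X ✗.
  U = {p18, p19, p21}: f^{-1}(U) = {65, 66} ∉ τ_X ✗.
  U = {p19, p20, p21}: f^{-1}(U) = {65, 67} ∉ τ_X ✗.
  U = {p18, p19, p20, p21}: f^{-1}(U) = {65, 66, 67} ∈ τ_X ✓.
Found U = {p19, p21} with f^{-1}(U) = {65} not in τ_X. Therefore f is NOT continuous.


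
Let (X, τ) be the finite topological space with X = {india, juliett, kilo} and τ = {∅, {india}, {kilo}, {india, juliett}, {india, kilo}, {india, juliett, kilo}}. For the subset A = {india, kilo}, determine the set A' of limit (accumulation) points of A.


A' = {juliett}

For each x ∈ X, list the open sets U ∈ τ with x ∈ U, then check whether U ∩ (A ∖ {x}) ≠ ∅ for every such U.
  x = india: open {india} ∋ x has {india} ∩ (A ∖ {india}) = ∅, so x is NOT a limit point.
  x = juliett: opens ∋ x are {india, juliett}, {india, juliett, kilo}; each meets A ∖ {juliett}, so x IS a limit point.
  x = kilo: open {kilo} ∋ x has {kilo} ∩ (A ∖ {kilo}) = ∅, so x is NOT a limit point.
Collecting: A' = {juliett}.


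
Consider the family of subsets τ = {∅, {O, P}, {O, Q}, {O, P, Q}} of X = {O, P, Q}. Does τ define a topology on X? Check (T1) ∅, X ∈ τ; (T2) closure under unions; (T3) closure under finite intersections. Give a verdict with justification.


τ is NOT a topology on X.

Axiom (T1): ∅ ∈ τ? Yes; X ∈ τ? Yes.
Axiom (T2/T3): check pairwise unions and intersections of members of τ.
Counterexample for (T3): {O, P} ∩ {O, Q} = {O} ∉ τ. Therefore τ is NOT a topology.


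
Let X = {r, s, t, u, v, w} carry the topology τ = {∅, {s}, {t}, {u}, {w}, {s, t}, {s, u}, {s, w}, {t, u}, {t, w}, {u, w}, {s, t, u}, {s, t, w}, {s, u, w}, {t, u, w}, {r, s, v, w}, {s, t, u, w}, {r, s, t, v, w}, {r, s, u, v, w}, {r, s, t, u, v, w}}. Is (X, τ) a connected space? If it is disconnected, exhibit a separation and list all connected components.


(X, τ) is disconnected; components = [{t}, {u}, {r, s, v, w}].

Find clopen sets (U ∈ τ with X ∖ U ∈ τ):
  U = ∅, X ∖ U = {r, s, t, u, v, w} — both open, so U is clopen.
  U = {t}, X ∖ U = {r, s, u, v, w} — both open, so U is clopen.
  U = {u}, X ∖ U = {r, s, t, v, w} — both open, so U is clopen.
  U = {t, u}, X ∖ U = {r, s, v, w} — both open, so U is clopen.
  U = {r, s, v, w}, X ∖ U = {t, u} — both open, so U is clopen.
  U = {r, s, t, v, w}, X ∖ U = {u} — both open, so U is clopen.
  U = {r, s, u, v, w}, X ∖ U = {t} — both open, so U is clopen.
  U = {r, s, t, u, v, w}, X ∖ U = ∅ — both open, so U is clopen.
Nontrivial clopen(s) exist: e.g. {t}. So (X, τ) is disconnected.
Compute connected components by grouping points that agree on all clopens:
  component: {t}
  component: {u}
  component: {r, s, v, w}


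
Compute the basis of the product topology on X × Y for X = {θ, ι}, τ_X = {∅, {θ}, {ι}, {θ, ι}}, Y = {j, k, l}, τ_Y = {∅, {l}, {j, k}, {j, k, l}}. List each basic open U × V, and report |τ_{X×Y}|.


Basis B = {∅ × ∅, {θ} × {l}, {ι} × {l}, {θ} × {j, k}, {θ, ι} × {l}, {ι} × {j, k}, {θ} × {j, k, l}, {ι} × {j, k, l}, {θ, ι} × {j, k}, {θ, ι} × {j, k, l}}; |τ_{X×Y}| = 16.

Enumerate products U × V with U ∈ τ_X, V ∈ τ_Y (deduplicated):
  ∅ × ∅ = {} (∅)
  {θ} × {l} = {(θ,l)}
  {ι} × {l} = {(ι,l)}
  {θ} × {j, k} = {(θ,j), (θ,k)}
  {θ, ι} × {l} = {(θ,l), (ι,l)}
  {ι} × {j, k} = {(ι,j), (ι,k)}
  {θ} × {j, k, l} = {(θ,j), (θ,k), (θ,l)}
  {ι} × {j, k, l} = {(ι,j), (ι,k), (ι,l)}
  {θ, ι} × {j, k} = {(θ,j), (θ,k), (ι,j), (ι,k)}
  {θ, ι} × {j, k, l} = {(θ,j), (θ,k), (θ,l), (ι,j), (ι,k), (ι,l)}
These 10 distinct sets form the basis B.
Close under arbitrary unions to get τ_{X×Y}; counting gives |τ_{X×Y}| = 16.


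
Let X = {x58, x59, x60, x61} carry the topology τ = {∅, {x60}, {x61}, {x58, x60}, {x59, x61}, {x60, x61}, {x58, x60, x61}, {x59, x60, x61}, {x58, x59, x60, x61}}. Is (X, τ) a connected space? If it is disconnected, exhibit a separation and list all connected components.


(X, τ) is disconnected; components = [{x58, x60}, {x59, x61}].

Find clopen sets (U ∈ τ with X ∖ U ∈ τ):
  U = ∅, X ∖ U = {x58, x59, x60, x61} — both open, so U is clopen.
  U = {x58, x60}, X ∖ U = {x59, x61} — both open, so U is clopen.
  U = {x59, x61}, X ∖ U = {x58, x60} — both open, so U is clopen.
  U = {x58, x59, x60, x61}, X ∖ U = ∅ — both open, so U is clopen.
Nontrivial clopen(s) exist: e.g. {x59, x61}. So (X, τ) is disconnected.
Compute connected components by grouping points that agree on all clopens:
  component: {x58, x60}
  component: {x59, x61}


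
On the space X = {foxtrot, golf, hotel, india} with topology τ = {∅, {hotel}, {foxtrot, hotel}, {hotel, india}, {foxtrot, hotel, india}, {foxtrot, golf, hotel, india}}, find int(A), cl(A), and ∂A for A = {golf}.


int(A) = ∅, cl(A) = {golf}, ∂A = {golf}.

Closed sets in (X, τ) are complements of opens:
  closed(X, τ) = {∅, {golf}, {foxtrot, golf}, {golf, india}, {foxtrot, golf, india}, {foxtrot, golf, hotel, india}}.
int(A) = ⋃ {U ∈ τ : U ⊆ A}. Opens contained in A: ∅.
Taking the union of these: int(A) = ∅.
cl(A) = ⋂ {C closed : A ⊆ C}. Closed sets containing A: {golf}, {foxtrot, golf}, {golf, india}, {foxtrot, golf, india}, {foxtrot, golf, hotel, india}.
Intersecting these: cl(A) = {golf}.
∂A = cl(A) ∖ int(A) = {golf} ∖ ∅ = {golf}.
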